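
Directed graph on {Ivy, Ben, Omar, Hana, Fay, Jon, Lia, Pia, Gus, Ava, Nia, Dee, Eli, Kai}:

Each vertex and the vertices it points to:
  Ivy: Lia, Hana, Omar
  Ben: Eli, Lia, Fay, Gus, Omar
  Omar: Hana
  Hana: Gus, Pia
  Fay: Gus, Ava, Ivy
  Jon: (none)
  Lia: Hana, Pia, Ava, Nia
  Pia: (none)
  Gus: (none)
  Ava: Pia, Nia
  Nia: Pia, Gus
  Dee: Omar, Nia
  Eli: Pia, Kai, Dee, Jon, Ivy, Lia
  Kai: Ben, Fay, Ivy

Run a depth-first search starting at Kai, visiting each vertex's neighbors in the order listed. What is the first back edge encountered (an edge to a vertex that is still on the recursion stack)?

Eli→Kai

DFS from Kai (visiting each vertex's neighbors in the order listed); mark gray on enter, black on exit:
Kai gray
  Ben gray
    Eli gray
      Pia gray
      Pia black
      Eli→Kai: Kai is gray → back edge
First back edge: Eli → Kai.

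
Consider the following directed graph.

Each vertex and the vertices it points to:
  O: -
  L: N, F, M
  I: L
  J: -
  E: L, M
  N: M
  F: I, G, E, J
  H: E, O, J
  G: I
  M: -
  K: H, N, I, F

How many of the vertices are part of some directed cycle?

5

A vertex is on a directed cycle iff it belongs to a strongly connected component of size ≥ 2 (or has a self-loop).
The vertices on cycles are {E, F, G, I, L} — 5 in total.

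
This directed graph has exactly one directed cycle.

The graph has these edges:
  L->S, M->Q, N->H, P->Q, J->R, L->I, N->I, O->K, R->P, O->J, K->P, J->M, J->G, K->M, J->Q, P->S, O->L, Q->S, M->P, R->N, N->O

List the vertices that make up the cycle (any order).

J, N, O, R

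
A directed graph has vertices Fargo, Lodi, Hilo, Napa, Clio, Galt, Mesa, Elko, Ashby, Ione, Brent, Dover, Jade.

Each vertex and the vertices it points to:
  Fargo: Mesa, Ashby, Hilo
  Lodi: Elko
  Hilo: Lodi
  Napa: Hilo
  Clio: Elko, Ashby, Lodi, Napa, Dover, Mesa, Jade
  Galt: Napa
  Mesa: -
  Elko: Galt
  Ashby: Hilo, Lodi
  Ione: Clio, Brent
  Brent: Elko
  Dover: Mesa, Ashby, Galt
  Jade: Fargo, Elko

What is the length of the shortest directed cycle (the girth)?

For each vertex v, BFS finds the shortest path from v back to v.
The shortest such closed walk is Galt → Napa → Hilo → Lodi → Elko → Galt, length 5.

5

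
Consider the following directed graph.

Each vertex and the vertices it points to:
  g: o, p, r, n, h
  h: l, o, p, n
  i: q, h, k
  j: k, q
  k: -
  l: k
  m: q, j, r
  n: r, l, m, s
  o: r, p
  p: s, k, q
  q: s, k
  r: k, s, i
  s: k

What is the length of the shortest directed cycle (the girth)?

4

For each vertex v, BFS finds the shortest path from v back to v.
The shortest such closed walk is h → n → r → i → h, length 4.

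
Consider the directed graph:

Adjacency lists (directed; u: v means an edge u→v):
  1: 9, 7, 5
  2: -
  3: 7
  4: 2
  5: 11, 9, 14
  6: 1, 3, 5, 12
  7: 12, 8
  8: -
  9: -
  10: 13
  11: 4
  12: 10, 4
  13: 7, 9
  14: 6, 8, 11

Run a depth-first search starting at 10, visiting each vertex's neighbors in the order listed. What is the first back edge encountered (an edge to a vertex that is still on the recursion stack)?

DFS from 10 (visiting each vertex's neighbors in the order listed); mark gray on enter, black on exit:
10 gray
  13 gray
    7 gray
      12 gray
        12→10: 10 is gray → back edge
First back edge: 12 → 10.

12->10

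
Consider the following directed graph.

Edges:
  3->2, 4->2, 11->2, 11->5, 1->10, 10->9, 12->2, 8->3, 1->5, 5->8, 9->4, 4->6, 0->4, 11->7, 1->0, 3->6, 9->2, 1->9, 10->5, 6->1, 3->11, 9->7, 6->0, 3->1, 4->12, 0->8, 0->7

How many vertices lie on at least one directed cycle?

A vertex is on a directed cycle iff it belongs to a strongly connected component of size ≥ 2 (or has a self-loop).
The vertices on cycles are {0, 1, 3, 4, 5, 6, 8, 9, 10, 11} — 10 in total.

10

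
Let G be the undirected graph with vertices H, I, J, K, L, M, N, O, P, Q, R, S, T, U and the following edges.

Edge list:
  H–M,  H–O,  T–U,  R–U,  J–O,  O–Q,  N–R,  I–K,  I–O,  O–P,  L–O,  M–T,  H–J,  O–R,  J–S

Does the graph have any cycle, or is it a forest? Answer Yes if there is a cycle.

DFS, tracking each vertex's parent; an edge to a visited non-parent vertex closes a cycle.
Start from O:
visit O (parent –)
  visit P (parent O)
    P–O: parent, skip
  visit R (parent O)
    visit N (parent R)
      N–R: parent, skip
    R–O: parent, skip
    visit U (parent R)
      U–R: parent, skip
      visit T (parent U)
        T–U: parent, skip
        visit M (parent T)
          M–T: parent, skip
          visit H (parent M)
            H–O: O visited and ≠ parent → cycle
Cycle: O – R – U – T – M – H – O.

Yes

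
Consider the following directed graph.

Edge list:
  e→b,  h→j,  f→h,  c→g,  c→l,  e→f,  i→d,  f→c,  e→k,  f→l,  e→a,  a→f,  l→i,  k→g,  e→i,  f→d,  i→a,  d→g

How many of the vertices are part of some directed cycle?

5

A vertex is on a directed cycle iff it belongs to a strongly connected component of size ≥ 2 (or has a self-loop).
The vertices on cycles are {a, c, f, i, l} — 5 in total.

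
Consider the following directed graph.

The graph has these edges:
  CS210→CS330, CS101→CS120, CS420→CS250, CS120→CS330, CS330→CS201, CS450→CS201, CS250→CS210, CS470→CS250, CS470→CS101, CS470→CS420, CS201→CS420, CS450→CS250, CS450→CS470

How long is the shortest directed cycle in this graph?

5

For each vertex v, BFS finds the shortest path from v back to v.
The shortest such closed walk is CS250 → CS210 → CS330 → CS201 → CS420 → CS250, length 5.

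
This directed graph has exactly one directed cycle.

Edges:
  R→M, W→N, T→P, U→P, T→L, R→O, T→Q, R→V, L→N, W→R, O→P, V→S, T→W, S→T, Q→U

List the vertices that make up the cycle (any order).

DFS with gray/black marking from R:
R gray
  O gray
    P gray
    P black
  O black
  M gray
  M black
  V gray
    S gray
      T gray
        T→P: P black — skip
        Q gray
          U gray
            U→P: P black — skip
          U black
        Q black
        L gray
          N gray
          N black
        L black
        W gray
          W→N: N black — skip
          W→R: R is gray → back edge
Back edge closes the cycle R → V → S → T → W → R; its vertices are {R, S, T, V, W}.

R, S, T, V, W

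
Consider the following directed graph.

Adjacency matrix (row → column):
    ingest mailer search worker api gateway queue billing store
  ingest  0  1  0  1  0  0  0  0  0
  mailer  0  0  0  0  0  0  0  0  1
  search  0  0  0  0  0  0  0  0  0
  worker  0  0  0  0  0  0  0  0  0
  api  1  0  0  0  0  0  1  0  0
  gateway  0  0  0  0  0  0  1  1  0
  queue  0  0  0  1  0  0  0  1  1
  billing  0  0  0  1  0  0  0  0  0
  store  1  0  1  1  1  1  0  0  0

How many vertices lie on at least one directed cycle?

A vertex is on a directed cycle iff it belongs to a strongly connected component of size ≥ 2 (or has a self-loop).
The vertices on cycles are {api, queue, store, ingest, mailer, gateway} — 6 in total.

6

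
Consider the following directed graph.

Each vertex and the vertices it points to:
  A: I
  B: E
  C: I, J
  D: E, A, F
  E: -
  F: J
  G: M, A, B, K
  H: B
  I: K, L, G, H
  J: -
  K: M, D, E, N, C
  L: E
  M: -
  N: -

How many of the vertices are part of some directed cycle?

A vertex is on a directed cycle iff it belongs to a strongly connected component of size ≥ 2 (or has a self-loop).
The vertices on cycles are {A, C, D, G, I, K} — 6 in total.

6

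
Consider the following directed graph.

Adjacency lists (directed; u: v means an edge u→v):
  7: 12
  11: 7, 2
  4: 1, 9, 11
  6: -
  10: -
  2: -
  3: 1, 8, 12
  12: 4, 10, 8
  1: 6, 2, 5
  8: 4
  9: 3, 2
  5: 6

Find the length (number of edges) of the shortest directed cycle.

4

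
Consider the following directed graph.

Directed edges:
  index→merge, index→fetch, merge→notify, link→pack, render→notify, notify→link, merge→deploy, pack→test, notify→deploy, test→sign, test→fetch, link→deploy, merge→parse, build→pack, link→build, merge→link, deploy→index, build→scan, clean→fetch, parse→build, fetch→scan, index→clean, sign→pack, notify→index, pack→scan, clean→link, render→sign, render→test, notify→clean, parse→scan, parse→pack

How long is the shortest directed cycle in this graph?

3

For each vertex v, BFS finds the shortest path from v back to v.
The shortest such closed walk is test → sign → pack → test, length 3.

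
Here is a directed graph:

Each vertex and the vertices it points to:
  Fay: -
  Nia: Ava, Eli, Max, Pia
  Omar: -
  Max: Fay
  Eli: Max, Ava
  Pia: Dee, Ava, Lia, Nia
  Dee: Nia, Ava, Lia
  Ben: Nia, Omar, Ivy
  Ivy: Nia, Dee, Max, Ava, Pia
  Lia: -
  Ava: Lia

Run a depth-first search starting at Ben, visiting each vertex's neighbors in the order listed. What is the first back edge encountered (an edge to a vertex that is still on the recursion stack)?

Dee→Nia

DFS from Ben (visiting each vertex's neighbors in the order listed); mark gray on enter, black on exit:
Ben gray
  Nia gray
    Ava gray
      Lia gray
      Lia black
    Ava black
    Eli gray
      Max gray
        Fay gray
        Fay black
      Max black
      Eli→Ava: Ava black — skip
    Eli black
    Nia→Max: Max black — skip
    Pia gray
      Dee gray
        Dee→Nia: Nia is gray → back edge
First back edge: Dee → Nia.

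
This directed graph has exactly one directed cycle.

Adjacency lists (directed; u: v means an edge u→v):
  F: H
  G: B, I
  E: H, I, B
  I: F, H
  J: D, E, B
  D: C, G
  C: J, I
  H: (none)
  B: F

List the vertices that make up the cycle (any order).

DFS with gray/black marking from C:
C gray
  J gray
    D gray
      D→C: C is gray → back edge
Back edge closes the cycle C → J → D → C; its vertices are {C, D, J}.

C, D, J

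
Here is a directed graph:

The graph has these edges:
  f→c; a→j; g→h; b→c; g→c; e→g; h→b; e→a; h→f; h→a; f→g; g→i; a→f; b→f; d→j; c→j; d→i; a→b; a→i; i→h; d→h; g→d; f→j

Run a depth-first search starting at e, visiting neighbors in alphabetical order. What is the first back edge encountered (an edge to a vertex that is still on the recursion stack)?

DFS from e (visiting neighbors in alphabetical order); mark gray on enter, black on exit:
e gray
  a gray
    b gray
      c gray
        j gray
        j black
      c black
      f gray
        f→c: c black — skip
        g gray
          g→c: c black — skip
          d gray
            h gray
              h→a: a is gray → back edge
First back edge: h → a.

h->a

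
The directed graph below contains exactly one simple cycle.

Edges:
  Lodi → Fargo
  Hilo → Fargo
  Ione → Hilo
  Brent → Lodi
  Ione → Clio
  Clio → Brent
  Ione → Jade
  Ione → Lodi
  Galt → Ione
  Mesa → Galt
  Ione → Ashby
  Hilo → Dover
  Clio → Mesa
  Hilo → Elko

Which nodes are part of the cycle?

Clio, Galt, Ione, Mesa

DFS with gray/black marking from Ione:
Ione gray
  Hilo gray
    Elko gray
    Elko black
    Fargo gray
    Fargo black
    Dover gray
    Dover black
  Hilo black
  Jade gray
  Jade black
  Ashby gray
  Ashby black
  Lodi gray
    Lodi→Fargo: Fargo black — skip
  Lodi black
  Clio gray
    Brent gray
      Brent→Lodi: Lodi black — skip
    Brent black
    Mesa gray
      Galt gray
        Galt→Ione: Ione is gray → back edge
Back edge closes the cycle Ione → Clio → Mesa → Galt → Ione; its vertices are {Clio, Galt, Ione, Mesa}.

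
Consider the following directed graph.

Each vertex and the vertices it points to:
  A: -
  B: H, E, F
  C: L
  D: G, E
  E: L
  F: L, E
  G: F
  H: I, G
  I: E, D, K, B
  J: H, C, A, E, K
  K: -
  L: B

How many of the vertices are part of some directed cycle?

8

A vertex is on a directed cycle iff it belongs to a strongly connected component of size ≥ 2 (or has a self-loop).
The vertices on cycles are {B, D, E, F, G, H, I, L} — 8 in total.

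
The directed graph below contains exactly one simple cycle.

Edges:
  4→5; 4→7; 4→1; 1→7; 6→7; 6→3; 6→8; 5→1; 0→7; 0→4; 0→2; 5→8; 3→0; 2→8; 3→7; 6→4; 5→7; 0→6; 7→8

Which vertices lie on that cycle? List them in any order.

0, 3, 6

DFS with gray/black marking from 3:
3 gray
  7 gray
    8 gray
    8 black
  7 black
  0 gray
    6 gray
      6→7: 7 black — skip
      6→8: 8 black — skip
      4 gray
        1 gray
          1→7: 7 black — skip
        1 black
        4→7: 7 black — skip
        5 gray
          5→8: 8 black — skip
          5→7: 7 black — skip
          5→1: 1 black — skip
        5 black
      4 black
      6→3: 3 is gray → back edge
Back edge closes the cycle 3 → 0 → 6 → 3; its vertices are {0, 3, 6}.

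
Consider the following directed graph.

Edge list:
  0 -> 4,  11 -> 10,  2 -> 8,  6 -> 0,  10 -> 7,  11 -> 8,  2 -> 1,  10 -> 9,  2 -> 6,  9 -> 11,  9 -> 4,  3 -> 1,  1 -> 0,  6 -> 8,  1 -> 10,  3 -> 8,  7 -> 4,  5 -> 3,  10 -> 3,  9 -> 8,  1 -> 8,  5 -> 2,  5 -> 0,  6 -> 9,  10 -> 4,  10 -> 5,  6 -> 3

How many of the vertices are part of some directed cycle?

8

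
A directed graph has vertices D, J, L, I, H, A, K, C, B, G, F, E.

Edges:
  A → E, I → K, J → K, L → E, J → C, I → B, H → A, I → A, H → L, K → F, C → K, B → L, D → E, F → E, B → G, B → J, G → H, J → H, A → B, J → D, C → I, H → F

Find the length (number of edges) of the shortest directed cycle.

4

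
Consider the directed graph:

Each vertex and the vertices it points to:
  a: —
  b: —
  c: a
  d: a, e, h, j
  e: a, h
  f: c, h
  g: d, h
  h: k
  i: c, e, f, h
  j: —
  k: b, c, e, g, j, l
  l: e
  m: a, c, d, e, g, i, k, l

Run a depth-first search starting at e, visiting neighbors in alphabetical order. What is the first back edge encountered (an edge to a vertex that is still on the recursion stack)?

DFS from e (visiting neighbors in alphabetical order); mark gray on enter, black on exit:
e gray
  a gray
  a black
  h gray
    k gray
      b gray
      b black
      c gray
        c→a: a black — skip
      c black
      k→e: e is gray → back edge
First back edge: k → e.

k->e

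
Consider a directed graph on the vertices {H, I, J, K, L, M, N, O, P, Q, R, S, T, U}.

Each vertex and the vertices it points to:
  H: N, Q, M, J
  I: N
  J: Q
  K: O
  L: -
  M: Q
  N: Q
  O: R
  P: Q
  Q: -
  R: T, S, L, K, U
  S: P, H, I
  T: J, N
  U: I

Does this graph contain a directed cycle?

DFS with white/gray/black marking, starting from P:
P gray
  Q gray
  Q black
P black
H gray
  N gray
    N→Q: Q black — skip
  N black
  H→Q: Q black — skip
  M gray
    M→Q: Q black — skip
  M black
  J gray
    J→Q: Q black — skip
  J black
H black
I gray
  I→N: N black — skip
I black
K gray
  O gray
    R gray
      T gray
        T→J: J black — skip
        T→N: N black — skip
      T black
      S gray
        S→P: P black — skip
        S→H: H black — skip
        S→I: I black — skip
      S black
      L gray
      L black
      R→K: K is gray → back edge
Back edge found, so a cycle exists: K → O → R → K.

Yes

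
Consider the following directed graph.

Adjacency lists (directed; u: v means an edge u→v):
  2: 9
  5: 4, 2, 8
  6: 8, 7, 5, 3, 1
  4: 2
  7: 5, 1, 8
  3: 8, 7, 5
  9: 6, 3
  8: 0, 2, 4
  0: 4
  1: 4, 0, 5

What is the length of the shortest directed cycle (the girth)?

For each vertex v, BFS finds the shortest path from v back to v.
The shortest such closed walk is 9 → 6 → 5 → 2 → 9, length 4.

4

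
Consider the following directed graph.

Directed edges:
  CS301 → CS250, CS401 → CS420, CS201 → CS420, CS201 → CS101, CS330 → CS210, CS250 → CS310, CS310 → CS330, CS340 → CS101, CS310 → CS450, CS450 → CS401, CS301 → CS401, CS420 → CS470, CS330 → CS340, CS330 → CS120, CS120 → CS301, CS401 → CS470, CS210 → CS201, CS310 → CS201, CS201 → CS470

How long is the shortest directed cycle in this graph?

5

For each vertex v, BFS finds the shortest path from v back to v.
The shortest such closed walk is CS310 → CS330 → CS120 → CS301 → CS250 → CS310, length 5.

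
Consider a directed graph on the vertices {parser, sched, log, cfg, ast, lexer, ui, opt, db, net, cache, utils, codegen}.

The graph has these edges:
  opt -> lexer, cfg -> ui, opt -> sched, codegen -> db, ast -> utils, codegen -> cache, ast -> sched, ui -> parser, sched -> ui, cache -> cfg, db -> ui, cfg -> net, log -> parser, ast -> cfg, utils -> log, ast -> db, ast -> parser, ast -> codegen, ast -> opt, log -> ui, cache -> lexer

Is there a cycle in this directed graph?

DFS with white/gray/black marking, starting from net:
net gray
net black
parser gray
parser black
sched gray
  ui gray
    ui→parser: parser black — skip
  ui black
sched black
log gray
  log→parser: parser black — skip
  log→ui: ui black — skip
log black
cfg gray
  cfg→net: net black — skip
  cfg→ui: ui black — skip
cfg black
ast gray
  ast→parser: parser black — skip
  ast→cfg: cfg black — skip
  codegen gray
    cache gray
      cache→cfg: cfg black — skip
      lexer gray
      lexer black
    cache black
    db gray
      db→ui: ui black — skip
    db black
  codegen black
  opt gray
    opt→sched: sched black — skip
    opt→lexer: lexer black — skip
  opt black
  ast→sched: sched black — skip
  utils gray
    utils→log: log black — skip
  utils black
  ast→db: db black — skip
ast black
Every edge goes to a white or black vertex — no back edge, so the graph is acyclic.

No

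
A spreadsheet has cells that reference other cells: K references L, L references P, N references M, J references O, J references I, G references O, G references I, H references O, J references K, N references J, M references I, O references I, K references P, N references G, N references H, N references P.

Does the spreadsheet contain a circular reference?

No

DFS with white/gray/black marking, starting from K:
K gray
  P gray
  P black
  L gray
    L→P: P black — skip
  L black
K black
G gray
  O gray
    I gray
    I black
  O black
  G→I: I black — skip
G black
H gray
  H→O: O black — skip
H black
J gray
  J→O: O black — skip
  J→I: I black — skip
  J→K: K black — skip
J black
M gray
  M→I: I black — skip
M black
N gray
  N→J: J black — skip
  N→H: H black — skip
  N→P: P black — skip
  N→M: M black — skip
  N→G: G black — skip
N black
Every edge goes to a white or black vertex — no back edge, so the graph is acyclic.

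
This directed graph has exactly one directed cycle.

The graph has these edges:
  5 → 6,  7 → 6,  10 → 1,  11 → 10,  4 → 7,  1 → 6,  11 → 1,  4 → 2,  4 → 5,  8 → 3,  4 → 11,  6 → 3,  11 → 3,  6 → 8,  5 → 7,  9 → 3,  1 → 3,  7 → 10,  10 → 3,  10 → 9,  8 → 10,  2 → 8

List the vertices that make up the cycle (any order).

DFS with gray/black marking from 1:
1 gray
  6 gray
    8 gray
      3 gray
      3 black
      10 gray
        10→1: 1 is gray → back edge
Back edge closes the cycle 1 → 6 → 8 → 10 → 1; its vertices are {1, 6, 8, 10}.

1, 6, 8, 10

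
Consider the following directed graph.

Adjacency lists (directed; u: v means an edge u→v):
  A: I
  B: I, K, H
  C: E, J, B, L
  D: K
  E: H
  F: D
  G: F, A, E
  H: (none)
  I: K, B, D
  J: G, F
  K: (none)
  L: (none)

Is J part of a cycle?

No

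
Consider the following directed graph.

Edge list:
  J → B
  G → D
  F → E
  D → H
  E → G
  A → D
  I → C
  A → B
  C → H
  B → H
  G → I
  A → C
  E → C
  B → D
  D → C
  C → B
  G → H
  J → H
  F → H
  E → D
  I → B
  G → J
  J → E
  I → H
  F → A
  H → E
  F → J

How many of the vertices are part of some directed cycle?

A vertex is on a directed cycle iff it belongs to a strongly connected component of size ≥ 2 (or has a self-loop).
The vertices on cycles are {B, C, D, E, G, H, I, J} — 8 in total.

8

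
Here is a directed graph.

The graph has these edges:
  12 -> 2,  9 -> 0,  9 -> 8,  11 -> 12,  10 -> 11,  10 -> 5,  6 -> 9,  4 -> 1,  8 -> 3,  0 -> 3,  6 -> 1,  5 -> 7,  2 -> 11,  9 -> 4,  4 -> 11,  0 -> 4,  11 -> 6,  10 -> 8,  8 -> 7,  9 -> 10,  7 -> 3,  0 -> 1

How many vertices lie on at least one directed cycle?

8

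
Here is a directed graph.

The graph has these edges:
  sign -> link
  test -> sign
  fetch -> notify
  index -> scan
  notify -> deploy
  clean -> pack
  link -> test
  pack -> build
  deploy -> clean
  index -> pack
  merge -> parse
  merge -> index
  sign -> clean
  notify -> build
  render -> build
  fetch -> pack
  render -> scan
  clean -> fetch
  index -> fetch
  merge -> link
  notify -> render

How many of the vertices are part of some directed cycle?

A vertex is on a directed cycle iff it belongs to a strongly connected component of size ≥ 2 (or has a self-loop).
The vertices on cycles are {link, sign, test, clean, fetch, deploy, notify} — 7 in total.

7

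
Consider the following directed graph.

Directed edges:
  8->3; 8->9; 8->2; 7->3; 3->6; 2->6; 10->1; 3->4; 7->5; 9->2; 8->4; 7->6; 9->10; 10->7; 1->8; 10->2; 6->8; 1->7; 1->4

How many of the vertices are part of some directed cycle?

8

A vertex is on a directed cycle iff it belongs to a strongly connected component of size ≥ 2 (or has a self-loop).
The vertices on cycles are {1, 2, 3, 6, 7, 8, 9, 10} — 8 in total.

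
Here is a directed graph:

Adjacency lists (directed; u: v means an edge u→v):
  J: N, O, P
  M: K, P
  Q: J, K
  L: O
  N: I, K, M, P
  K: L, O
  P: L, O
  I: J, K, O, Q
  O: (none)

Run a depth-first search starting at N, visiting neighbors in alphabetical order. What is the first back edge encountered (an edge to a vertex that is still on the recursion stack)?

J→N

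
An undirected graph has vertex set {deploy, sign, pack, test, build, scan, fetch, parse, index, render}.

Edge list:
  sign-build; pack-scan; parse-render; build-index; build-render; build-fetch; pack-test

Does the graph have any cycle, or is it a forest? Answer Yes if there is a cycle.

No

DFS, tracking each vertex's parent; an edge to a visited non-parent vertex closes a cycle.
Start from render:
visit render (parent –)
  visit parse (parent render)
    parse–render: parent, skip
  visit build (parent render)
    build–render: parent, skip
    visit sign (parent build)
      sign–build: parent, skip
    visit fetch (parent build)
      fetch–build: parent, skip
    visit index (parent build)
      index–build: parent, skip
visit deploy (parent –)
visit pack (parent –)
  visit scan (parent pack)
    scan–pack: parent, skip
  visit test (parent pack)
    test–pack: parent, skip
No non-parent visited neighbor found — the graph is a forest.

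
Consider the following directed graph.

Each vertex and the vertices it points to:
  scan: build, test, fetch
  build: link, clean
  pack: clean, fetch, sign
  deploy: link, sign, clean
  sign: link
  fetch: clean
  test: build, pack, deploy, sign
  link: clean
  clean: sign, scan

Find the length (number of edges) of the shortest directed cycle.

For each vertex v, BFS finds the shortest path from v back to v.
The shortest such closed walk is scan → fetch → clean → scan, length 3.

3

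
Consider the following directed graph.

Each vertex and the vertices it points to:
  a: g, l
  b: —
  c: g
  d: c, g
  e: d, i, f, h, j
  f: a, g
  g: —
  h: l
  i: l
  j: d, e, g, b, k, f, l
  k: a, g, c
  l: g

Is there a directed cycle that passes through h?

No

h lies on a cycle iff there is a path from h back to itself.
Exploring from h, it never reaches itself; equivalently, its strongly connected component is a singleton.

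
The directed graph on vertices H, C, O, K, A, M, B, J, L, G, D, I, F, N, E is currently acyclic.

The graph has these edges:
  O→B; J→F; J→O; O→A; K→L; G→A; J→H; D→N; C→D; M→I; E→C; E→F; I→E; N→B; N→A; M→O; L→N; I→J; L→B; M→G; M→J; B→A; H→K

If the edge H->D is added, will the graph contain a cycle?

Adding H→D creates a cycle iff D can already reach H.
Explore from D: no path reaches H. The graph stays acyclic.

No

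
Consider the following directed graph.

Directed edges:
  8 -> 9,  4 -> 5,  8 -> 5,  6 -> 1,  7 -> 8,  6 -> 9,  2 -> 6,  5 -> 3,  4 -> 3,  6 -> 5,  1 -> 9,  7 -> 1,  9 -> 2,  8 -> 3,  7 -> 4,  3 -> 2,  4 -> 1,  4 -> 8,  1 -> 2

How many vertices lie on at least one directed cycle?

A vertex is on a directed cycle iff it belongs to a strongly connected component of size ≥ 2 (or has a self-loop).
The vertices on cycles are {1, 2, 3, 5, 6, 9} — 6 in total.

6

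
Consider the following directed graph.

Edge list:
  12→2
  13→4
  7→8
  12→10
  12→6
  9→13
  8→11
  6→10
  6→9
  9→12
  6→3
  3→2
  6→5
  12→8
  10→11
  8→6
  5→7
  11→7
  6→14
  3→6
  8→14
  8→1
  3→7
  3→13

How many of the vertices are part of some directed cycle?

A vertex is on a directed cycle iff it belongs to a strongly connected component of size ≥ 2 (or has a self-loop).
The vertices on cycles are {3, 5, 6, 7, 8, 9, 10, 11, 12} — 9 in total.

9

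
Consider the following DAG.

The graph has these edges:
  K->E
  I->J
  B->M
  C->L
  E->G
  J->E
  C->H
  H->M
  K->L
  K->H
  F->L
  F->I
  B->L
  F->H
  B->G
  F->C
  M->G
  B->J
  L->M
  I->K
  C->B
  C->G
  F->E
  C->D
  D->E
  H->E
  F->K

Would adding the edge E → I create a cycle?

Adding E→I creates a cycle iff I can already reach E.
Path from I: I → J → E.
So I → … → E → I is a cycle.

Yes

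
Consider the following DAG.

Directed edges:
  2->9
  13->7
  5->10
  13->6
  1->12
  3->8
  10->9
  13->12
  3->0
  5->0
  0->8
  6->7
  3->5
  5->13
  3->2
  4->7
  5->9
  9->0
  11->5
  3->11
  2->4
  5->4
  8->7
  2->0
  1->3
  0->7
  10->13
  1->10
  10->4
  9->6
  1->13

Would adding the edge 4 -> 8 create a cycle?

No

Adding 4→8 creates a cycle iff 8 can already reach 4.
Explore from 8: no path reaches 4. The graph stays acyclic.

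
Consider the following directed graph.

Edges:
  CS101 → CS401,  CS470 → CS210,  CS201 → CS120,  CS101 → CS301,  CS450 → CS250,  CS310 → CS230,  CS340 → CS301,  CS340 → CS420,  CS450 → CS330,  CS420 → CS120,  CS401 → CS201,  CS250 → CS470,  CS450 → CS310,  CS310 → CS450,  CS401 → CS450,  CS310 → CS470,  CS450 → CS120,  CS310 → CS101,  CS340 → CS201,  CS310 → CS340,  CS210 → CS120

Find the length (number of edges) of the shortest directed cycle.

2

For each vertex v, BFS finds the shortest path from v back to v.
The shortest such closed walk is CS310 → CS450 → CS310, length 2.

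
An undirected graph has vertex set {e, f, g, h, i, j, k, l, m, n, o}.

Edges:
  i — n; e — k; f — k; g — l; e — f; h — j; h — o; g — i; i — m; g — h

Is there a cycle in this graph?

Yes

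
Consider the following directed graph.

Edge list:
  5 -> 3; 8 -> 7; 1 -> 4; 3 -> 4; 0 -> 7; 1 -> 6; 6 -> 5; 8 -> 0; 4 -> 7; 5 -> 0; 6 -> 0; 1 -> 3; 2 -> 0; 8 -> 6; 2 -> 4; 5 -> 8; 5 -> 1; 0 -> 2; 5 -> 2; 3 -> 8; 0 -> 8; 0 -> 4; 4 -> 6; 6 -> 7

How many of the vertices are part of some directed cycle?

8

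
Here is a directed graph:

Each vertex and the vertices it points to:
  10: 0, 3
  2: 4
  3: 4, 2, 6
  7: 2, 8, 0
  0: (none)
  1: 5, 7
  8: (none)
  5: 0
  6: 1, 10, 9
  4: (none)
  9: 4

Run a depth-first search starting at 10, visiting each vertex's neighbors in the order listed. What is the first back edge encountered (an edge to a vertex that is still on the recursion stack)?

6→10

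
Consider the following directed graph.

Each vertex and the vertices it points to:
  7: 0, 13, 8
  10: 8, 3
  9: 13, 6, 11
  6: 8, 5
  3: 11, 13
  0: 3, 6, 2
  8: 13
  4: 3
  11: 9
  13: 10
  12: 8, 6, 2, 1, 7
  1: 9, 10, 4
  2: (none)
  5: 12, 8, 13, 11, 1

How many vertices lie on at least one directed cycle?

A vertex is on a directed cycle iff it belongs to a strongly connected component of size ≥ 2 (or has a self-loop).
The vertices on cycles are {0, 1, 3, 4, 5, 6, 7, 8, 9, 10, 11, 12, 13} — 13 in total.

13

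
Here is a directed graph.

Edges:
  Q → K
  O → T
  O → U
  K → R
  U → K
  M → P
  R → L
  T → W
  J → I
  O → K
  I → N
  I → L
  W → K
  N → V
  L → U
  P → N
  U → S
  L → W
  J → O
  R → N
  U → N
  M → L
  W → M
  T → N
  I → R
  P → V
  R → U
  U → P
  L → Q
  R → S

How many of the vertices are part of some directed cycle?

7

A vertex is on a directed cycle iff it belongs to a strongly connected component of size ≥ 2 (or has a self-loop).
The vertices on cycles are {K, L, M, Q, R, U, W} — 7 in total.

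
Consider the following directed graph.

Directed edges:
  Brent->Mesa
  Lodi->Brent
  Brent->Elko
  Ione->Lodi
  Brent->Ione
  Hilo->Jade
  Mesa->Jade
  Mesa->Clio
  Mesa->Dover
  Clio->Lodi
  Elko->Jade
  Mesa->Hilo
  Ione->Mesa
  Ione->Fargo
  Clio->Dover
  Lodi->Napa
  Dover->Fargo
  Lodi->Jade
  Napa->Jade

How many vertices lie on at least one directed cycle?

5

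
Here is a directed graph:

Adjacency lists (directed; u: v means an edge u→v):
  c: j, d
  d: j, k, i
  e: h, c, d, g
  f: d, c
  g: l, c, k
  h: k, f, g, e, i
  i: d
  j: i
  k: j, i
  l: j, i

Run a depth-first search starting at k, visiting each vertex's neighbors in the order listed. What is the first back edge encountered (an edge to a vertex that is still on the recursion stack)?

DFS from k (visiting each vertex's neighbors in the order listed); mark gray on enter, black on exit:
k gray
  j gray
    i gray
      d gray
        d→j: j is gray → back edge
First back edge: d → j.

d->j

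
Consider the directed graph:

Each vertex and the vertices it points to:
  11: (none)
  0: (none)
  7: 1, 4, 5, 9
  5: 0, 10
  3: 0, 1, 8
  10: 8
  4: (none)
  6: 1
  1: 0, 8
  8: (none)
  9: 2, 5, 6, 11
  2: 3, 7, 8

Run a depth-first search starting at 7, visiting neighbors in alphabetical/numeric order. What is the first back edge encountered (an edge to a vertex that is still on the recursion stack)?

2->7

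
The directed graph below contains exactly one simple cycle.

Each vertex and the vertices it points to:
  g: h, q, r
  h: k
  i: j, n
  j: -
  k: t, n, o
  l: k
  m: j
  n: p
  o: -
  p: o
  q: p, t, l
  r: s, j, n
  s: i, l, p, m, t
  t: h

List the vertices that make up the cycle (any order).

DFS with gray/black marking from t:
t gray
  h gray
    k gray
      k→t: t is gray → back edge
Back edge closes the cycle t → h → k → t; its vertices are {h, k, t}.

h, k, t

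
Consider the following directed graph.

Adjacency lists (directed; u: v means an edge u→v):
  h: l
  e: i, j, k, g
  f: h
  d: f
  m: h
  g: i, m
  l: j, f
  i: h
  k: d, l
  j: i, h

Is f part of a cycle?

Yes

f is on a cycle iff f can reach itself via ≥1 edge.
f → h → l → f — yes.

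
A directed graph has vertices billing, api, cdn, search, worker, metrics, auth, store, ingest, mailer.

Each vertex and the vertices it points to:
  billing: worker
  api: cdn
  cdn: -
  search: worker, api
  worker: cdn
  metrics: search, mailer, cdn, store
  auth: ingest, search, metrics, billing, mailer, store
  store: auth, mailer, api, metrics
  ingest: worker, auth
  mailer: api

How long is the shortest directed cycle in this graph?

For each vertex v, BFS finds the shortest path from v back to v.
The shortest such closed walk is auth → store → auth, length 2.

2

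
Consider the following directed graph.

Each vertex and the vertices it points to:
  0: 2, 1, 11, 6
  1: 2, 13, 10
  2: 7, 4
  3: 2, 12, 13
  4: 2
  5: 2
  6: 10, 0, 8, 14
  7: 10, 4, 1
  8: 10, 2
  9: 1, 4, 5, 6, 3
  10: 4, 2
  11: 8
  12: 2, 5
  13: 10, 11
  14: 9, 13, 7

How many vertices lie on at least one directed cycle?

A vertex is on a directed cycle iff it belongs to a strongly connected component of size ≥ 2 (or has a self-loop).
The vertices on cycles are {0, 1, 2, 4, 6, 7, 8, 9, 10, 11, 13, 14} — 12 in total.

12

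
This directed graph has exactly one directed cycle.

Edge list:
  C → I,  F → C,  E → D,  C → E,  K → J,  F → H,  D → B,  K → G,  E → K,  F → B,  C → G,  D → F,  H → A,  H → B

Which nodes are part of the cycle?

C, D, E, F

DFS with gray/black marking from F:
F gray
  B gray
  B black
  H gray
    A gray
    A black
    H→B: B black — skip
  H black
  C gray
    I gray
    I black
    E gray
      D gray
        D→F: F is gray → back edge
Back edge closes the cycle F → C → E → D → F; its vertices are {C, D, E, F}.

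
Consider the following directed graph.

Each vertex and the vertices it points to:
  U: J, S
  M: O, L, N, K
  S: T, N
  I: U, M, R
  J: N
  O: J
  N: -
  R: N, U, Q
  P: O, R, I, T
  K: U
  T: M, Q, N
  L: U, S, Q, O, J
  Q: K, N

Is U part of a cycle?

Yes

U is on a cycle iff U can reach itself via ≥1 edge.
U → S → T → M → L → U — yes.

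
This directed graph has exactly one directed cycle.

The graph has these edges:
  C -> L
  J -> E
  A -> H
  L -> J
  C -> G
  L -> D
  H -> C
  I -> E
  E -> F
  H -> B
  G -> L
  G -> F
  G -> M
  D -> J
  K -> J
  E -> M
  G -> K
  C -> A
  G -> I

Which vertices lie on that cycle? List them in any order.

A, C, H

DFS with gray/black marking from C:
C gray
  A gray
    H gray
      B gray
      B black
      H→C: C is gray → back edge
Back edge closes the cycle C → A → H → C; its vertices are {A, C, H}.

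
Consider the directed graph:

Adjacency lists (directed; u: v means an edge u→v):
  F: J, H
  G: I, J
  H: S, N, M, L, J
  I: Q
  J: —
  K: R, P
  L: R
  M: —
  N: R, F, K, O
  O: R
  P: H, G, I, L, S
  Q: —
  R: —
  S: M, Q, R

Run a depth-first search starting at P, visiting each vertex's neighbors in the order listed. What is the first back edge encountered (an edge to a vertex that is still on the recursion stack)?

DFS from P (visiting each vertex's neighbors in the order listed); mark gray on enter, black on exit:
P gray
  H gray
    S gray
      M gray
      M black
      Q gray
      Q black
      R gray
      R black
    S black
    N gray
      N→R: R black — skip
      F gray
        J gray
        J black
        F→H: H is gray → back edge
First back edge: F → H.

F→H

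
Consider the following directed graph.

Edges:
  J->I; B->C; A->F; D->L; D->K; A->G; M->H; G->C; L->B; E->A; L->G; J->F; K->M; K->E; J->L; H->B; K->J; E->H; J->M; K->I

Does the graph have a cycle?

DFS with white/gray/black marking, starting from K:
K gray
  M gray
    H gray
      B gray
        C gray
        C black
      B black
    H black
  M black
  J gray
    J→M: M black — skip
    F gray
    F black
    L gray
      G gray
        G→C: C black — skip
      G black
      L→B: B black — skip
    L black
    I gray
    I black
  J black
  K→I: I black — skip
  E gray
    A gray
      A→G: G black — skip
      A→F: F black — skip
    A black
    E→H: H black — skip
  E black
K black
D gray
  D→K: K black — skip
  D→L: L black — skip
D black
Every edge goes to a white or black vertex — no back edge, so the graph is acyclic.

No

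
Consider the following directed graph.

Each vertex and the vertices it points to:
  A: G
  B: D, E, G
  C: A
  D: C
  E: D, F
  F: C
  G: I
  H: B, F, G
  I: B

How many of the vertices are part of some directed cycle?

8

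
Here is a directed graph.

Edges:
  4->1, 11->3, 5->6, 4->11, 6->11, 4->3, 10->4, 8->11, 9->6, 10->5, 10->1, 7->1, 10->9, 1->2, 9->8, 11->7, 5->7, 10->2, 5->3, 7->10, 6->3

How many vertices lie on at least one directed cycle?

8

A vertex is on a directed cycle iff it belongs to a strongly connected component of size ≥ 2 (or has a self-loop).
The vertices on cycles are {4, 5, 6, 7, 8, 9, 10, 11} — 8 in total.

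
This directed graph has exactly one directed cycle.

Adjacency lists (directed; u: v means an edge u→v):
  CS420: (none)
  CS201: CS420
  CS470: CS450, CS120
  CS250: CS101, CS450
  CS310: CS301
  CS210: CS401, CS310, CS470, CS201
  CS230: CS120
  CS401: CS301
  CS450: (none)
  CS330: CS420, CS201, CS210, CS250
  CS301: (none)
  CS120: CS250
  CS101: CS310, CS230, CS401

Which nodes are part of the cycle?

CS101, CS120, CS230, CS250

DFS with gray/black marking from CS250:
CS250 gray
  CS101 gray
    CS310 gray
      CS301 gray
      CS301 black
    CS310 black
    CS230 gray
      CS120 gray
        CS120→CS250: CS250 is gray → back edge
Back edge closes the cycle CS250 → CS101 → CS230 → CS120 → CS250; its vertices are {CS101, CS120, CS230, CS250}.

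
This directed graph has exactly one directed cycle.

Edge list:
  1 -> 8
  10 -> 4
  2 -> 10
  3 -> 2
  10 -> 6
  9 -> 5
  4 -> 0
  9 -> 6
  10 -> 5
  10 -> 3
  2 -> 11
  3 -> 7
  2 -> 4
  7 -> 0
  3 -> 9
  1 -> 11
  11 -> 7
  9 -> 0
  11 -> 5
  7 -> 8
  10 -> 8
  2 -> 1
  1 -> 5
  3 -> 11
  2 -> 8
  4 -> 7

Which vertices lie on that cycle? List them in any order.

2, 3, 10

DFS with gray/black marking from 2:
2 gray
  1 gray
    5 gray
    5 black
    11 gray
      11→5: 5 black — skip
      7 gray
        8 gray
        8 black
        0 gray
        0 black
      7 black
    11 black
    1→8: 8 black — skip
  1 black
  2→11: 11 black — skip
  10 gray
    4 gray
      4→7: 7 black — skip
      4→0: 0 black — skip
    4 black
    10→5: 5 black — skip
    3 gray
      9 gray
        6 gray
        6 black
        9→0: 0 black — skip
        9→5: 5 black — skip
      9 black
      3→7: 7 black — skip
      3→2: 2 is gray → back edge
Back edge closes the cycle 2 → 10 → 3 → 2; its vertices are {2, 3, 10}.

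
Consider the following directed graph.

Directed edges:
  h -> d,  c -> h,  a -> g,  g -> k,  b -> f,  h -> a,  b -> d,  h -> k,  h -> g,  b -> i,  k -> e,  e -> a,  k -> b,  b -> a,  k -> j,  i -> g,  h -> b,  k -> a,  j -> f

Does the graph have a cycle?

Yes

DFS with white/gray/black marking, starting from j:
j gray
  f gray
  f black
j black
b gray
  a gray
    g gray
      k gray
        e gray
          e→a: a is gray → back edge
Back edge found, so a cycle exists: a → g → k → e → a.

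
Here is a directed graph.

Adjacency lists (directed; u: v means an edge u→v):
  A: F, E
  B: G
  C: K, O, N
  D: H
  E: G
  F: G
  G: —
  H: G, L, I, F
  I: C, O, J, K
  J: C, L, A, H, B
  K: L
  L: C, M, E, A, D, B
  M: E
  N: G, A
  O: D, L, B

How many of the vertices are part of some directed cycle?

8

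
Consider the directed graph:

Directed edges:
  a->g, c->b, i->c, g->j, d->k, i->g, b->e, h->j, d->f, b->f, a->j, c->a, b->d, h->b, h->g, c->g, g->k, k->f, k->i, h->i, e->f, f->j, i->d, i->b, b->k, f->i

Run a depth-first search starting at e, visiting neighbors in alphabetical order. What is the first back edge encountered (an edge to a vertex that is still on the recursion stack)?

d->f

DFS from e (visiting neighbors in alphabetical order); mark gray on enter, black on exit:
e gray
  f gray
    i gray
      b gray
        d gray
          d→f: f is gray → back edge
First back edge: d → f.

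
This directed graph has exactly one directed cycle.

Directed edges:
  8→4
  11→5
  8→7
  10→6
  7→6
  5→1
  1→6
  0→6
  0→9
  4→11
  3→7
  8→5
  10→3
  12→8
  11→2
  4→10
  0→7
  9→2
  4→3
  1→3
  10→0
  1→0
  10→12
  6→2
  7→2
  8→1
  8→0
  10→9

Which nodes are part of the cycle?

DFS with gray/black marking from 8:
8 gray
  5 gray
    1 gray
      3 gray
        7 gray
          2 gray
          2 black
          6 gray
            6→2: 2 black — skip
          6 black
        7 black
      3 black
      1→6: 6 black — skip
      0 gray
        0→6: 6 black — skip
        9 gray
          9→2: 2 black — skip
        9 black
        0→7: 7 black — skip
      0 black
    1 black
  5 black
  8→1: 1 black — skip
  8→7: 7 black — skip
  4 gray
    10 gray
      10→6: 6 black — skip
      10→9: 9 black — skip
      10→0: 0 black — skip
      12 gray
        12→8: 8 is gray → back edge
Back edge closes the cycle 8 → 4 → 10 → 12 → 8; its vertices are {4, 8, 10, 12}.

4, 8, 10, 12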